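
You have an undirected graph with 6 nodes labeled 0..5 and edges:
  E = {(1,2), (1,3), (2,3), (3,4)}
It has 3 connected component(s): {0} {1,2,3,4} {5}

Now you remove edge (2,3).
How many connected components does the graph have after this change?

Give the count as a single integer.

Answer: 3

Derivation:
Initial component count: 3
Remove (2,3): not a bridge. Count unchanged: 3.
  After removal, components: {0} {1,2,3,4} {5}
New component count: 3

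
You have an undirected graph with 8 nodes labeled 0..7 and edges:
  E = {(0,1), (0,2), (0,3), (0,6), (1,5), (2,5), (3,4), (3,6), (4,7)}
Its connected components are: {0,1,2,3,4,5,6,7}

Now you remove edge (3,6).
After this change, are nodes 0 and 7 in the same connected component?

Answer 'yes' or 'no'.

Answer: yes

Derivation:
Initial components: {0,1,2,3,4,5,6,7}
Removing edge (3,6): not a bridge — component count unchanged at 1.
New components: {0,1,2,3,4,5,6,7}
Are 0 and 7 in the same component? yes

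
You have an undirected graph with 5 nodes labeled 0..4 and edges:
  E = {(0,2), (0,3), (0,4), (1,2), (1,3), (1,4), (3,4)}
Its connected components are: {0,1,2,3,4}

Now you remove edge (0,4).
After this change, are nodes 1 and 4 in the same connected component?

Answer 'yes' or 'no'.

Answer: yes

Derivation:
Initial components: {0,1,2,3,4}
Removing edge (0,4): not a bridge — component count unchanged at 1.
New components: {0,1,2,3,4}
Are 1 and 4 in the same component? yes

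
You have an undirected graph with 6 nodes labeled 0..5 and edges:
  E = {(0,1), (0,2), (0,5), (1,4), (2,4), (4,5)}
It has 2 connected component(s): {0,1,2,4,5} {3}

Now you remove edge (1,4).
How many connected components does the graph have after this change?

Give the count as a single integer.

Initial component count: 2
Remove (1,4): not a bridge. Count unchanged: 2.
  After removal, components: {0,1,2,4,5} {3}
New component count: 2

Answer: 2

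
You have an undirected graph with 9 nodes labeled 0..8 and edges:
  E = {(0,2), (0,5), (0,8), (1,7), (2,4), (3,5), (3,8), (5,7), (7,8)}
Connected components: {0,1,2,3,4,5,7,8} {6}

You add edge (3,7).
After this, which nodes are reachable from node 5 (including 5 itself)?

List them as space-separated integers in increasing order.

Before: nodes reachable from 5: {0,1,2,3,4,5,7,8}
Adding (3,7): both endpoints already in same component. Reachability from 5 unchanged.
After: nodes reachable from 5: {0,1,2,3,4,5,7,8}

Answer: 0 1 2 3 4 5 7 8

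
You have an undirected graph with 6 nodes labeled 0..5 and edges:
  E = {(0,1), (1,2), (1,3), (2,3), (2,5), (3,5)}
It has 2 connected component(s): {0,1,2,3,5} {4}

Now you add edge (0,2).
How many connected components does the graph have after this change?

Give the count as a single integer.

Answer: 2

Derivation:
Initial component count: 2
Add (0,2): endpoints already in same component. Count unchanged: 2.
New component count: 2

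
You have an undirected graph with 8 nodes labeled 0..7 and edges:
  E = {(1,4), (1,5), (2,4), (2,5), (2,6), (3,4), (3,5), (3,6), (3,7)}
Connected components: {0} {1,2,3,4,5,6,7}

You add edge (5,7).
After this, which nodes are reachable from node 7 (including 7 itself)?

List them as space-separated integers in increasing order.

Before: nodes reachable from 7: {1,2,3,4,5,6,7}
Adding (5,7): both endpoints already in same component. Reachability from 7 unchanged.
After: nodes reachable from 7: {1,2,3,4,5,6,7}

Answer: 1 2 3 4 5 6 7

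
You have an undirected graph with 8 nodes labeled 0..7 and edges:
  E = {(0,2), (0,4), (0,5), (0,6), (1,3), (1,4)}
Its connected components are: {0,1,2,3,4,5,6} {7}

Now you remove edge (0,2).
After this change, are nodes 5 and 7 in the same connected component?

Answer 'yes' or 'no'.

Answer: no

Derivation:
Initial components: {0,1,2,3,4,5,6} {7}
Removing edge (0,2): it was a bridge — component count 2 -> 3.
New components: {0,1,3,4,5,6} {2} {7}
Are 5 and 7 in the same component? no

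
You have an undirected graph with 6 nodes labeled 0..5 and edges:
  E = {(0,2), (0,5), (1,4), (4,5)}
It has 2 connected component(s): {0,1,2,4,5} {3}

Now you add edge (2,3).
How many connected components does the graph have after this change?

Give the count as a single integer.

Answer: 1

Derivation:
Initial component count: 2
Add (2,3): merges two components. Count decreases: 2 -> 1.
New component count: 1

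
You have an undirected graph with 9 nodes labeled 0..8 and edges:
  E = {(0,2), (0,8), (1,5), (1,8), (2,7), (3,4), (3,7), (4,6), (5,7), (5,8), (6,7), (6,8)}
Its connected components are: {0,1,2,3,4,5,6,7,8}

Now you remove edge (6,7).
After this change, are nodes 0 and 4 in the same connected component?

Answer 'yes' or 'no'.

Answer: yes

Derivation:
Initial components: {0,1,2,3,4,5,6,7,8}
Removing edge (6,7): not a bridge — component count unchanged at 1.
New components: {0,1,2,3,4,5,6,7,8}
Are 0 and 4 in the same component? yes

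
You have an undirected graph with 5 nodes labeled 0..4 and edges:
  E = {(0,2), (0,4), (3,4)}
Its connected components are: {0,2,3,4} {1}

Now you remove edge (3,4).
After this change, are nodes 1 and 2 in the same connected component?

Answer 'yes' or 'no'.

Answer: no

Derivation:
Initial components: {0,2,3,4} {1}
Removing edge (3,4): it was a bridge — component count 2 -> 3.
New components: {0,2,4} {1} {3}
Are 1 and 2 in the same component? no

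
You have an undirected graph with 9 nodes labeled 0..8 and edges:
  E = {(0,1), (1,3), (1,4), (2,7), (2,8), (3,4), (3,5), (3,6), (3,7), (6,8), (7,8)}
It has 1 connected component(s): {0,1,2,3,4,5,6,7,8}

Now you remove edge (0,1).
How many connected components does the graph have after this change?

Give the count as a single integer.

Answer: 2

Derivation:
Initial component count: 1
Remove (0,1): it was a bridge. Count increases: 1 -> 2.
  After removal, components: {0} {1,2,3,4,5,6,7,8}
New component count: 2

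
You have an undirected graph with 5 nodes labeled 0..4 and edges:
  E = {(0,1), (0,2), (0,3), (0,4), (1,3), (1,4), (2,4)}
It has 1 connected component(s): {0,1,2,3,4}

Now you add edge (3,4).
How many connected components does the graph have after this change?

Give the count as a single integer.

Initial component count: 1
Add (3,4): endpoints already in same component. Count unchanged: 1.
New component count: 1

Answer: 1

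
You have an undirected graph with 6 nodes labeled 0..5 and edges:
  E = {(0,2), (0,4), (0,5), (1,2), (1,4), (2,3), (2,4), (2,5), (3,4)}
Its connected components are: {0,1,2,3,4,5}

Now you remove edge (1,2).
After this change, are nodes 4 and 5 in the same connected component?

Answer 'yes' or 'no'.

Initial components: {0,1,2,3,4,5}
Removing edge (1,2): not a bridge — component count unchanged at 1.
New components: {0,1,2,3,4,5}
Are 4 and 5 in the same component? yes

Answer: yes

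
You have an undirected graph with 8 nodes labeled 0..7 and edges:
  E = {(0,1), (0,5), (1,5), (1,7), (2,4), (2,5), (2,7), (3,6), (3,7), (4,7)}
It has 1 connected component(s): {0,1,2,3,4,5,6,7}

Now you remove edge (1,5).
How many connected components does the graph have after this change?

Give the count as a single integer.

Initial component count: 1
Remove (1,5): not a bridge. Count unchanged: 1.
  After removal, components: {0,1,2,3,4,5,6,7}
New component count: 1

Answer: 1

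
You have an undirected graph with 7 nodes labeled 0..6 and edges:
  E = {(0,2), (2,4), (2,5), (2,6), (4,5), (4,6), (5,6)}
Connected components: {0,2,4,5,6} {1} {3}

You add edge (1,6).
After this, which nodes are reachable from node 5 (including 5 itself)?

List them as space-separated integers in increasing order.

Before: nodes reachable from 5: {0,2,4,5,6}
Adding (1,6): merges 5's component with another. Reachability grows.
After: nodes reachable from 5: {0,1,2,4,5,6}

Answer: 0 1 2 4 5 6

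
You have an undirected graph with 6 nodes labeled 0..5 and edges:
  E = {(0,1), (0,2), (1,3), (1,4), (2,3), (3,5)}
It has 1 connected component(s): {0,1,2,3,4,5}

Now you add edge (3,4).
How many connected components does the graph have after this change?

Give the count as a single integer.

Initial component count: 1
Add (3,4): endpoints already in same component. Count unchanged: 1.
New component count: 1

Answer: 1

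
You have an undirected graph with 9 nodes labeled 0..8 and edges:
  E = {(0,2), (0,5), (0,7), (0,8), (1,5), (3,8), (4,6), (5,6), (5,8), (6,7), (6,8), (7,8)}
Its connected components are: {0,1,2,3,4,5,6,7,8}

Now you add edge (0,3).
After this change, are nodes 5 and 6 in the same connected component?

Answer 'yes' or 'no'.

Answer: yes

Derivation:
Initial components: {0,1,2,3,4,5,6,7,8}
Adding edge (0,3): both already in same component {0,1,2,3,4,5,6,7,8}. No change.
New components: {0,1,2,3,4,5,6,7,8}
Are 5 and 6 in the same component? yes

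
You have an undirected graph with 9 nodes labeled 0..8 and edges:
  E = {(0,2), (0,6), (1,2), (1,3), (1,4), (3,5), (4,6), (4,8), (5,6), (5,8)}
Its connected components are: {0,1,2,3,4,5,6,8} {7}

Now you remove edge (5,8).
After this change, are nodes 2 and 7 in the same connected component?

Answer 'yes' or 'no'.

Answer: no

Derivation:
Initial components: {0,1,2,3,4,5,6,8} {7}
Removing edge (5,8): not a bridge — component count unchanged at 2.
New components: {0,1,2,3,4,5,6,8} {7}
Are 2 and 7 in the same component? no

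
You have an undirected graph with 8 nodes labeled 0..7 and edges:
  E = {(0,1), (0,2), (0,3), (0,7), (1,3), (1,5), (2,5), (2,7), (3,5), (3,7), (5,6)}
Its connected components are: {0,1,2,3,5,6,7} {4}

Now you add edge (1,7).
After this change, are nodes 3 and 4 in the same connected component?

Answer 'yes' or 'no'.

Answer: no

Derivation:
Initial components: {0,1,2,3,5,6,7} {4}
Adding edge (1,7): both already in same component {0,1,2,3,5,6,7}. No change.
New components: {0,1,2,3,5,6,7} {4}
Are 3 and 4 in the same component? no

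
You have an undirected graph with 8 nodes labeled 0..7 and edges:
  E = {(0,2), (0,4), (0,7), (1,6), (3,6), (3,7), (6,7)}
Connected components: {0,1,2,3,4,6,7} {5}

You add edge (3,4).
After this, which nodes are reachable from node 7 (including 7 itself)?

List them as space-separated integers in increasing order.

Answer: 0 1 2 3 4 6 7

Derivation:
Before: nodes reachable from 7: {0,1,2,3,4,6,7}
Adding (3,4): both endpoints already in same component. Reachability from 7 unchanged.
After: nodes reachable from 7: {0,1,2,3,4,6,7}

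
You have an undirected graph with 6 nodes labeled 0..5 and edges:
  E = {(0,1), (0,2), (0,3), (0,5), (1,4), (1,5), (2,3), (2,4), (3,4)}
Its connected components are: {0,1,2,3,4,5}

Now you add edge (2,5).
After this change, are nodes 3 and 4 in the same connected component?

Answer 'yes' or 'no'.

Answer: yes

Derivation:
Initial components: {0,1,2,3,4,5}
Adding edge (2,5): both already in same component {0,1,2,3,4,5}. No change.
New components: {0,1,2,3,4,5}
Are 3 and 4 in the same component? yes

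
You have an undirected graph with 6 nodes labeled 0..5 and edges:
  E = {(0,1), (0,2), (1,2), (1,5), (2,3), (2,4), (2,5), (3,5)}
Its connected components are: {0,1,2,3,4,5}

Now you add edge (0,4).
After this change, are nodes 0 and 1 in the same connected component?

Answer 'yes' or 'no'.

Initial components: {0,1,2,3,4,5}
Adding edge (0,4): both already in same component {0,1,2,3,4,5}. No change.
New components: {0,1,2,3,4,5}
Are 0 and 1 in the same component? yes

Answer: yes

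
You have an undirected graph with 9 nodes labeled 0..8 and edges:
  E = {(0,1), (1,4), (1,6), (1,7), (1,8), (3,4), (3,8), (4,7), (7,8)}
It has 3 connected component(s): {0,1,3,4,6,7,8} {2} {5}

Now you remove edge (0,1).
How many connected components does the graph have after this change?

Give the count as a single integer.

Initial component count: 3
Remove (0,1): it was a bridge. Count increases: 3 -> 4.
  After removal, components: {0} {1,3,4,6,7,8} {2} {5}
New component count: 4

Answer: 4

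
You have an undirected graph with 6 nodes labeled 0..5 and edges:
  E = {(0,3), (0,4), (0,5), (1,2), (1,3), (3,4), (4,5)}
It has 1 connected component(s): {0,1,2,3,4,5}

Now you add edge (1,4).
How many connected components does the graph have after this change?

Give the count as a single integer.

Initial component count: 1
Add (1,4): endpoints already in same component. Count unchanged: 1.
New component count: 1

Answer: 1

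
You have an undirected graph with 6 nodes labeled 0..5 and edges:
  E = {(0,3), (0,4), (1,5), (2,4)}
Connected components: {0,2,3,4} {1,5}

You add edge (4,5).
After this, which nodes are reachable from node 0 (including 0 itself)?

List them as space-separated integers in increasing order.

Before: nodes reachable from 0: {0,2,3,4}
Adding (4,5): merges 0's component with another. Reachability grows.
After: nodes reachable from 0: {0,1,2,3,4,5}

Answer: 0 1 2 3 4 5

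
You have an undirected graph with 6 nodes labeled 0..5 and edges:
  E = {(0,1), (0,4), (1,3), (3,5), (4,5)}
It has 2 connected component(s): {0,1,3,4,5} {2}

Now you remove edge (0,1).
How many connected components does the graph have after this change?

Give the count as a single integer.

Answer: 2

Derivation:
Initial component count: 2
Remove (0,1): not a bridge. Count unchanged: 2.
  After removal, components: {0,1,3,4,5} {2}
New component count: 2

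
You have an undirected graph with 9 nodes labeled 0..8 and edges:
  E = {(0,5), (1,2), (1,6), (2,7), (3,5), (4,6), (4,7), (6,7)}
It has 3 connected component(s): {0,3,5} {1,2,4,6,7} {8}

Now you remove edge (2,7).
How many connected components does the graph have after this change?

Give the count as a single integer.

Initial component count: 3
Remove (2,7): not a bridge. Count unchanged: 3.
  After removal, components: {0,3,5} {1,2,4,6,7} {8}
New component count: 3

Answer: 3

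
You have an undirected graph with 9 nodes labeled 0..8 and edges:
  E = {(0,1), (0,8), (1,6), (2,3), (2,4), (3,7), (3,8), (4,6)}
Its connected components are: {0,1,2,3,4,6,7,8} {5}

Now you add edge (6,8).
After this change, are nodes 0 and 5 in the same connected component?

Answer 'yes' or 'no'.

Answer: no

Derivation:
Initial components: {0,1,2,3,4,6,7,8} {5}
Adding edge (6,8): both already in same component {0,1,2,3,4,6,7,8}. No change.
New components: {0,1,2,3,4,6,7,8} {5}
Are 0 and 5 in the same component? no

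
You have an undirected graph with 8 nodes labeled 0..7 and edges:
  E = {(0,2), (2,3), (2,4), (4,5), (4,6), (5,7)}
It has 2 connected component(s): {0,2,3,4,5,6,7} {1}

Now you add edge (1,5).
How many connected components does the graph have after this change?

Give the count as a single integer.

Answer: 1

Derivation:
Initial component count: 2
Add (1,5): merges two components. Count decreases: 2 -> 1.
New component count: 1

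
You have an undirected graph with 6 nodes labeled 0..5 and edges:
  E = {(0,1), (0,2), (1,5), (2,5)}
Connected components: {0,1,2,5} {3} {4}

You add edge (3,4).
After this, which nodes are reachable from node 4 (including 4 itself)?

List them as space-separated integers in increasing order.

Before: nodes reachable from 4: {4}
Adding (3,4): merges 4's component with another. Reachability grows.
After: nodes reachable from 4: {3,4}

Answer: 3 4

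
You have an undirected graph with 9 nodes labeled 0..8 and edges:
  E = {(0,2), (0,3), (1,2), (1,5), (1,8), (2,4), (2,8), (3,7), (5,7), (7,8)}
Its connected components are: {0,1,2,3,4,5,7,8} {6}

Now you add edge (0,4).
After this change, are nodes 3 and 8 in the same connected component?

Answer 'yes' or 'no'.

Initial components: {0,1,2,3,4,5,7,8} {6}
Adding edge (0,4): both already in same component {0,1,2,3,4,5,7,8}. No change.
New components: {0,1,2,3,4,5,7,8} {6}
Are 3 and 8 in the same component? yes

Answer: yes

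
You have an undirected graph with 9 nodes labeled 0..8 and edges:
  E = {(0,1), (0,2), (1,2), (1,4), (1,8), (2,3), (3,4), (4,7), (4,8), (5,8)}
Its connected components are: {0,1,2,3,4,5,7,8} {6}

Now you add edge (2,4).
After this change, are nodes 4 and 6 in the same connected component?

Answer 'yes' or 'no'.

Initial components: {0,1,2,3,4,5,7,8} {6}
Adding edge (2,4): both already in same component {0,1,2,3,4,5,7,8}. No change.
New components: {0,1,2,3,4,5,7,8} {6}
Are 4 and 6 in the same component? no

Answer: no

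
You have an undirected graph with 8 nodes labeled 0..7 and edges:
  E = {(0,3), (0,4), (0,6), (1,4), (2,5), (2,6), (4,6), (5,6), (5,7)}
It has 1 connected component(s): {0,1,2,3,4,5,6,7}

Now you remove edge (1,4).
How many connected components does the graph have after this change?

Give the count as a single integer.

Answer: 2

Derivation:
Initial component count: 1
Remove (1,4): it was a bridge. Count increases: 1 -> 2.
  After removal, components: {0,2,3,4,5,6,7} {1}
New component count: 2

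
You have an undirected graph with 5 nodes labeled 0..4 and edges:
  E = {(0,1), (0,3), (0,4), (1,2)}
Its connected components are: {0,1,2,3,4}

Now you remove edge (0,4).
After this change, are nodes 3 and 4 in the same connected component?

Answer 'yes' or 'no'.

Initial components: {0,1,2,3,4}
Removing edge (0,4): it was a bridge — component count 1 -> 2.
New components: {0,1,2,3} {4}
Are 3 and 4 in the same component? no

Answer: no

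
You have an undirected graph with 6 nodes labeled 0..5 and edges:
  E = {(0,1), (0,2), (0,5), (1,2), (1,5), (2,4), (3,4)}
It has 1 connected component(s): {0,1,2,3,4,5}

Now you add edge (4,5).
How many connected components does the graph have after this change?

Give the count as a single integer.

Answer: 1

Derivation:
Initial component count: 1
Add (4,5): endpoints already in same component. Count unchanged: 1.
New component count: 1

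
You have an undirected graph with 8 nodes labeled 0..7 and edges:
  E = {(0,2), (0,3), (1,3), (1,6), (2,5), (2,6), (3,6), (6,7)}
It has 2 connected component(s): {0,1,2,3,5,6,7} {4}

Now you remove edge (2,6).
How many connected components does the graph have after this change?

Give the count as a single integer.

Initial component count: 2
Remove (2,6): not a bridge. Count unchanged: 2.
  After removal, components: {0,1,2,3,5,6,7} {4}
New component count: 2

Answer: 2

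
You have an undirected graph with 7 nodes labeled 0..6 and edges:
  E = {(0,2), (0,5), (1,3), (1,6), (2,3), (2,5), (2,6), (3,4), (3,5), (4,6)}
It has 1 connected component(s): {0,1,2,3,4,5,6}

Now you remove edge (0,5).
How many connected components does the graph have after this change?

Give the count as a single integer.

Answer: 1

Derivation:
Initial component count: 1
Remove (0,5): not a bridge. Count unchanged: 1.
  After removal, components: {0,1,2,3,4,5,6}
New component count: 1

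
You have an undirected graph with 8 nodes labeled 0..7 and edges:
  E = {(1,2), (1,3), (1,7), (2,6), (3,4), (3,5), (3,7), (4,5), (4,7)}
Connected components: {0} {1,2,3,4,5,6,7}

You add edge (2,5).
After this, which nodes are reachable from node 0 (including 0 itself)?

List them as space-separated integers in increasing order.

Answer: 0

Derivation:
Before: nodes reachable from 0: {0}
Adding (2,5): both endpoints already in same component. Reachability from 0 unchanged.
After: nodes reachable from 0: {0}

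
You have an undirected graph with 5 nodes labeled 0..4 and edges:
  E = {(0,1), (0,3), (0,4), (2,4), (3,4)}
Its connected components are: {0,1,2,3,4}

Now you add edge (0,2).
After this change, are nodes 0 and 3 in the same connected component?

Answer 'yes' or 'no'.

Answer: yes

Derivation:
Initial components: {0,1,2,3,4}
Adding edge (0,2): both already in same component {0,1,2,3,4}. No change.
New components: {0,1,2,3,4}
Are 0 and 3 in the same component? yes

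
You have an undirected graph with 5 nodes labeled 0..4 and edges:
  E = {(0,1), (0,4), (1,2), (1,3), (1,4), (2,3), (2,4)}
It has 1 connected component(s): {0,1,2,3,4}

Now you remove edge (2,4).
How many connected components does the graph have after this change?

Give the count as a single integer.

Answer: 1

Derivation:
Initial component count: 1
Remove (2,4): not a bridge. Count unchanged: 1.
  After removal, components: {0,1,2,3,4}
New component count: 1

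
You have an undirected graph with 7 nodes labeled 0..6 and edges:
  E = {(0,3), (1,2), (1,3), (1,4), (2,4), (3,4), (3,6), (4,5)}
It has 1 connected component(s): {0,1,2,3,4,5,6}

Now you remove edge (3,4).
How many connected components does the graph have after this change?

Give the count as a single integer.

Answer: 1

Derivation:
Initial component count: 1
Remove (3,4): not a bridge. Count unchanged: 1.
  After removal, components: {0,1,2,3,4,5,6}
New component count: 1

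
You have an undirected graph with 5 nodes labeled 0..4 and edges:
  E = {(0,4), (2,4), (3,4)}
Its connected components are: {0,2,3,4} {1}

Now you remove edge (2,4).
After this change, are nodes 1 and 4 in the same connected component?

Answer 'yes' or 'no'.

Initial components: {0,2,3,4} {1}
Removing edge (2,4): it was a bridge — component count 2 -> 3.
New components: {0,3,4} {1} {2}
Are 1 and 4 in the same component? no

Answer: no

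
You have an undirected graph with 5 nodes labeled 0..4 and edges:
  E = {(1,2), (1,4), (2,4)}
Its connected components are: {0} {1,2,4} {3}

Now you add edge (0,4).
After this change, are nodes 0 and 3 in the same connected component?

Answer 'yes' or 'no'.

Initial components: {0} {1,2,4} {3}
Adding edge (0,4): merges {0} and {1,2,4}.
New components: {0,1,2,4} {3}
Are 0 and 3 in the same component? no

Answer: no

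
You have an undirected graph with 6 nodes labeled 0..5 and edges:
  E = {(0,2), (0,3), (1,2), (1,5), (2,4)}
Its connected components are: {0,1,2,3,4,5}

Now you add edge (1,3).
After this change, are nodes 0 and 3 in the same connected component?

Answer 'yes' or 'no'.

Initial components: {0,1,2,3,4,5}
Adding edge (1,3): both already in same component {0,1,2,3,4,5}. No change.
New components: {0,1,2,3,4,5}
Are 0 and 3 in the same component? yes

Answer: yes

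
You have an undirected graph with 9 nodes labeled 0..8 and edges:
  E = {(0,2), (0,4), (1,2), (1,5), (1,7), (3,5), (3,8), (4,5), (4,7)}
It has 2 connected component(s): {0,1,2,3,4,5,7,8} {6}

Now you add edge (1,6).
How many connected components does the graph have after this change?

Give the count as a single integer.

Answer: 1

Derivation:
Initial component count: 2
Add (1,6): merges two components. Count decreases: 2 -> 1.
New component count: 1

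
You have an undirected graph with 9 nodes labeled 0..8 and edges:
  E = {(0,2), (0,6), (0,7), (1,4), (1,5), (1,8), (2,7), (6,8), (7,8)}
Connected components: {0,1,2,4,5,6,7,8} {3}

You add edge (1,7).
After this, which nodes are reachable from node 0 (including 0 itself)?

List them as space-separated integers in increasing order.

Before: nodes reachable from 0: {0,1,2,4,5,6,7,8}
Adding (1,7): both endpoints already in same component. Reachability from 0 unchanged.
After: nodes reachable from 0: {0,1,2,4,5,6,7,8}

Answer: 0 1 2 4 5 6 7 8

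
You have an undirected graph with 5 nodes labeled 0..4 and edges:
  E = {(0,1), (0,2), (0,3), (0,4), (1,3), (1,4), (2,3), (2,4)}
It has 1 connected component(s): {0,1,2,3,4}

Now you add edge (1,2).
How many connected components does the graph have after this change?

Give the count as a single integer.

Initial component count: 1
Add (1,2): endpoints already in same component. Count unchanged: 1.
New component count: 1

Answer: 1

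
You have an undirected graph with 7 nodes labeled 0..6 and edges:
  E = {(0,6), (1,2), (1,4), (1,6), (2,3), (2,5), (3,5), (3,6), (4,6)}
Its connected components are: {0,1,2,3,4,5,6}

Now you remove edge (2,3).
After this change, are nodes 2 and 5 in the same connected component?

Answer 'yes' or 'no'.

Initial components: {0,1,2,3,4,5,6}
Removing edge (2,3): not a bridge — component count unchanged at 1.
New components: {0,1,2,3,4,5,6}
Are 2 and 5 in the same component? yes

Answer: yes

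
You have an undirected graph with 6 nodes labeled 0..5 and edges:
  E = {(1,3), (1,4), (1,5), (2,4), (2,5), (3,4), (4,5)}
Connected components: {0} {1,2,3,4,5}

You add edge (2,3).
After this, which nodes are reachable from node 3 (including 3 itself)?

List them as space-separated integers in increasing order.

Before: nodes reachable from 3: {1,2,3,4,5}
Adding (2,3): both endpoints already in same component. Reachability from 3 unchanged.
After: nodes reachable from 3: {1,2,3,4,5}

Answer: 1 2 3 4 5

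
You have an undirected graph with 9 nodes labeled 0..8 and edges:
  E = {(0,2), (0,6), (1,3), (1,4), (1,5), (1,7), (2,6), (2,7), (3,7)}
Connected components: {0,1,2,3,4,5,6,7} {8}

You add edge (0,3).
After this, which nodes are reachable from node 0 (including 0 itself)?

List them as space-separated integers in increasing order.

Answer: 0 1 2 3 4 5 6 7

Derivation:
Before: nodes reachable from 0: {0,1,2,3,4,5,6,7}
Adding (0,3): both endpoints already in same component. Reachability from 0 unchanged.
After: nodes reachable from 0: {0,1,2,3,4,5,6,7}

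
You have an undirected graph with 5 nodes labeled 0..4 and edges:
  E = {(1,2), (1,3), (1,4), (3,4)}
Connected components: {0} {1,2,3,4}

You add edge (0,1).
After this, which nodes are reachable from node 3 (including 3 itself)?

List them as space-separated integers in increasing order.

Answer: 0 1 2 3 4

Derivation:
Before: nodes reachable from 3: {1,2,3,4}
Adding (0,1): merges 3's component with another. Reachability grows.
After: nodes reachable from 3: {0,1,2,3,4}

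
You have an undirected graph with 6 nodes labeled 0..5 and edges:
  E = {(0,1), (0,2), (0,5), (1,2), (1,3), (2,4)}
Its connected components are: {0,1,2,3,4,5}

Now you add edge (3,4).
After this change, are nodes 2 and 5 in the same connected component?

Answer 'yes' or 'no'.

Answer: yes

Derivation:
Initial components: {0,1,2,3,4,5}
Adding edge (3,4): both already in same component {0,1,2,3,4,5}. No change.
New components: {0,1,2,3,4,5}
Are 2 and 5 in the same component? yes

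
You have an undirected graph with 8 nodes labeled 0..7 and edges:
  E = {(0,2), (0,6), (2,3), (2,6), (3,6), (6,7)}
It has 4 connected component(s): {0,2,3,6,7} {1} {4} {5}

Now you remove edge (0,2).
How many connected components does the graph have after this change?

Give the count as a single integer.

Initial component count: 4
Remove (0,2): not a bridge. Count unchanged: 4.
  After removal, components: {0,2,3,6,7} {1} {4} {5}
New component count: 4

Answer: 4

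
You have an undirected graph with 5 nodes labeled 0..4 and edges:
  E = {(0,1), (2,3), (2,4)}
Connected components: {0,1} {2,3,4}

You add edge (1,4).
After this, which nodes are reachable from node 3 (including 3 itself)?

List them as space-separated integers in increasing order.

Answer: 0 1 2 3 4

Derivation:
Before: nodes reachable from 3: {2,3,4}
Adding (1,4): merges 3's component with another. Reachability grows.
After: nodes reachable from 3: {0,1,2,3,4}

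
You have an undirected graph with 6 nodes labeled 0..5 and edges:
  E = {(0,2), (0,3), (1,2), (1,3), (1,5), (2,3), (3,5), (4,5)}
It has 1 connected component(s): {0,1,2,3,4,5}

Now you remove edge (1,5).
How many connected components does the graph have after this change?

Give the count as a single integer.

Initial component count: 1
Remove (1,5): not a bridge. Count unchanged: 1.
  After removal, components: {0,1,2,3,4,5}
New component count: 1

Answer: 1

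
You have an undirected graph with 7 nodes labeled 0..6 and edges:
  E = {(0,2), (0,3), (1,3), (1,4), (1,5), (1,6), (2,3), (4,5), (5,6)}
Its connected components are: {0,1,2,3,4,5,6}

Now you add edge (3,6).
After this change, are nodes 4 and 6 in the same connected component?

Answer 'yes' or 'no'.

Answer: yes

Derivation:
Initial components: {0,1,2,3,4,5,6}
Adding edge (3,6): both already in same component {0,1,2,3,4,5,6}. No change.
New components: {0,1,2,3,4,5,6}
Are 4 and 6 in the same component? yes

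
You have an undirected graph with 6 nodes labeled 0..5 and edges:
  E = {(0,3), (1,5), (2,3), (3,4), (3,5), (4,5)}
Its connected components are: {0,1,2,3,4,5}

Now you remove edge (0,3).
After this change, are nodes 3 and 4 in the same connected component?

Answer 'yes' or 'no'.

Initial components: {0,1,2,3,4,5}
Removing edge (0,3): it was a bridge — component count 1 -> 2.
New components: {0} {1,2,3,4,5}
Are 3 and 4 in the same component? yes

Answer: yes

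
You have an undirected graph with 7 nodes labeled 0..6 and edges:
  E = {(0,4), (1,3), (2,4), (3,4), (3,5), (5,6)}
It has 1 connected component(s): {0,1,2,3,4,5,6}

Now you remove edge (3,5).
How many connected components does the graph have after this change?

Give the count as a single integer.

Answer: 2

Derivation:
Initial component count: 1
Remove (3,5): it was a bridge. Count increases: 1 -> 2.
  After removal, components: {0,1,2,3,4} {5,6}
New component count: 2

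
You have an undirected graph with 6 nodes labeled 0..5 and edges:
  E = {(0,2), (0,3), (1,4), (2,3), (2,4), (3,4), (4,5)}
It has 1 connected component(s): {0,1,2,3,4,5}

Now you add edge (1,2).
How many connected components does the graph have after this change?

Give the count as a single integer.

Answer: 1

Derivation:
Initial component count: 1
Add (1,2): endpoints already in same component. Count unchanged: 1.
New component count: 1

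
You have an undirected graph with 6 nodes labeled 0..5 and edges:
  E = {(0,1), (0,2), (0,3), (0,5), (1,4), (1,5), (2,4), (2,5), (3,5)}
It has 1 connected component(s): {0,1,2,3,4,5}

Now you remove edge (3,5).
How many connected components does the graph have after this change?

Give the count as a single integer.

Answer: 1

Derivation:
Initial component count: 1
Remove (3,5): not a bridge. Count unchanged: 1.
  After removal, components: {0,1,2,3,4,5}
New component count: 1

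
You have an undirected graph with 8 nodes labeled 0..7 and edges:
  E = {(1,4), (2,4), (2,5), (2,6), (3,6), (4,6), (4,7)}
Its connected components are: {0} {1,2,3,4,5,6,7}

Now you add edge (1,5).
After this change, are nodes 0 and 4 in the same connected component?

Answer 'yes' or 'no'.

Initial components: {0} {1,2,3,4,5,6,7}
Adding edge (1,5): both already in same component {1,2,3,4,5,6,7}. No change.
New components: {0} {1,2,3,4,5,6,7}
Are 0 and 4 in the same component? no

Answer: no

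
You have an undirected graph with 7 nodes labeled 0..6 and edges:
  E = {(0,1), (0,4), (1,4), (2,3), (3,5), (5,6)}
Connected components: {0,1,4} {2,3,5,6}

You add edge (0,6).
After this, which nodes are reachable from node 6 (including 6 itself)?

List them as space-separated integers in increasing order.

Before: nodes reachable from 6: {2,3,5,6}
Adding (0,6): merges 6's component with another. Reachability grows.
After: nodes reachable from 6: {0,1,2,3,4,5,6}

Answer: 0 1 2 3 4 5 6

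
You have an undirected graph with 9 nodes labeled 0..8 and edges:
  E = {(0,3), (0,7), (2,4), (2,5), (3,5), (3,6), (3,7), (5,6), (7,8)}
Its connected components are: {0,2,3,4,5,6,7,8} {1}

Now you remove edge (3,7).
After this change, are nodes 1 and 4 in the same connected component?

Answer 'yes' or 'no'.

Initial components: {0,2,3,4,5,6,7,8} {1}
Removing edge (3,7): not a bridge — component count unchanged at 2.
New components: {0,2,3,4,5,6,7,8} {1}
Are 1 and 4 in the same component? no

Answer: no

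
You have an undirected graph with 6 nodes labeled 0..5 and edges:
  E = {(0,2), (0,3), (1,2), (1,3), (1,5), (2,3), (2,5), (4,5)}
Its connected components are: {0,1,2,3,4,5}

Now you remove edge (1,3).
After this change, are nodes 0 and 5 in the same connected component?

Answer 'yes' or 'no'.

Initial components: {0,1,2,3,4,5}
Removing edge (1,3): not a bridge — component count unchanged at 1.
New components: {0,1,2,3,4,5}
Are 0 and 5 in the same component? yes

Answer: yes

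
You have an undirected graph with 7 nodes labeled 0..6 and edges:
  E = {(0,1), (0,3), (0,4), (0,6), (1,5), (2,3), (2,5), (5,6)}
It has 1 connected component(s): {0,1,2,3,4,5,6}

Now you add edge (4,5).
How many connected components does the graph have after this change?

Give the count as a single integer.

Answer: 1

Derivation:
Initial component count: 1
Add (4,5): endpoints already in same component. Count unchanged: 1.
New component count: 1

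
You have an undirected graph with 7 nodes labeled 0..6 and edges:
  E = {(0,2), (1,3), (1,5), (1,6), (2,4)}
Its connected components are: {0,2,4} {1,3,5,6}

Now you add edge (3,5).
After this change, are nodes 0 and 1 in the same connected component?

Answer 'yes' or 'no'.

Initial components: {0,2,4} {1,3,5,6}
Adding edge (3,5): both already in same component {1,3,5,6}. No change.
New components: {0,2,4} {1,3,5,6}
Are 0 and 1 in the same component? no

Answer: no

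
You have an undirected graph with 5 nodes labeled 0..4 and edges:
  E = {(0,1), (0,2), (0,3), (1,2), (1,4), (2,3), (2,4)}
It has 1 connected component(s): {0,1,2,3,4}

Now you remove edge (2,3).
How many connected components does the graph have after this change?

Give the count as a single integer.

Initial component count: 1
Remove (2,3): not a bridge. Count unchanged: 1.
  After removal, components: {0,1,2,3,4}
New component count: 1

Answer: 1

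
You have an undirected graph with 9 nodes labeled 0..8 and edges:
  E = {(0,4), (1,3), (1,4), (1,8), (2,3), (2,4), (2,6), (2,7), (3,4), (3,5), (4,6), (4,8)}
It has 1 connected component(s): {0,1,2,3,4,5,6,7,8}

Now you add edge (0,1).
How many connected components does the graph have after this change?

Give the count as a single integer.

Answer: 1

Derivation:
Initial component count: 1
Add (0,1): endpoints already in same component. Count unchanged: 1.
New component count: 1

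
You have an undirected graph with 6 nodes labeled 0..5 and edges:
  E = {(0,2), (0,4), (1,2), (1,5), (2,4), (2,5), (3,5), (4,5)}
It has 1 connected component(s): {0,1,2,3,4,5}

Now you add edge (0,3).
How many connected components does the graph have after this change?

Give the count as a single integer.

Initial component count: 1
Add (0,3): endpoints already in same component. Count unchanged: 1.
New component count: 1

Answer: 1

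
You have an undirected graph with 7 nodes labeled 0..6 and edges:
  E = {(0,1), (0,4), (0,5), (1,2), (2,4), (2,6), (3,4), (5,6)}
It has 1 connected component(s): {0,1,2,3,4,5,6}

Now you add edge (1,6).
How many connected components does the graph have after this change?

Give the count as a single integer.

Answer: 1

Derivation:
Initial component count: 1
Add (1,6): endpoints already in same component. Count unchanged: 1.
New component count: 1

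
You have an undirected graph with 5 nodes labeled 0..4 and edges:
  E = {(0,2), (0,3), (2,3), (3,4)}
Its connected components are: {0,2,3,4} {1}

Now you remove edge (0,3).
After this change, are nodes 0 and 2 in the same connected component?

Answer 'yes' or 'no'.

Answer: yes

Derivation:
Initial components: {0,2,3,4} {1}
Removing edge (0,3): not a bridge — component count unchanged at 2.
New components: {0,2,3,4} {1}
Are 0 and 2 in the same component? yes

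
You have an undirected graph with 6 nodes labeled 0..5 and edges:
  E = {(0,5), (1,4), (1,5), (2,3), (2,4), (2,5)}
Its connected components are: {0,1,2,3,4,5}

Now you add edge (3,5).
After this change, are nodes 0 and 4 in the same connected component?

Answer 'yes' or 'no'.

Answer: yes

Derivation:
Initial components: {0,1,2,3,4,5}
Adding edge (3,5): both already in same component {0,1,2,3,4,5}. No change.
New components: {0,1,2,3,4,5}
Are 0 and 4 in the same component? yes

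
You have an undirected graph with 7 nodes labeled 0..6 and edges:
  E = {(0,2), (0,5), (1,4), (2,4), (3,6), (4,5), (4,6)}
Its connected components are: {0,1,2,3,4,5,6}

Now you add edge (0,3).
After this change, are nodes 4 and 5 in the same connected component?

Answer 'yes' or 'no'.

Answer: yes

Derivation:
Initial components: {0,1,2,3,4,5,6}
Adding edge (0,3): both already in same component {0,1,2,3,4,5,6}. No change.
New components: {0,1,2,3,4,5,6}
Are 4 and 5 in the same component? yes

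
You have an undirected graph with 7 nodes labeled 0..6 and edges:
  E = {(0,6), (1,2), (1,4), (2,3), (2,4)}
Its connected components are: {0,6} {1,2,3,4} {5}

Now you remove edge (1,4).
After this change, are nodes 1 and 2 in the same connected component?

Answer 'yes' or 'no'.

Initial components: {0,6} {1,2,3,4} {5}
Removing edge (1,4): not a bridge — component count unchanged at 3.
New components: {0,6} {1,2,3,4} {5}
Are 1 and 2 in the same component? yes

Answer: yes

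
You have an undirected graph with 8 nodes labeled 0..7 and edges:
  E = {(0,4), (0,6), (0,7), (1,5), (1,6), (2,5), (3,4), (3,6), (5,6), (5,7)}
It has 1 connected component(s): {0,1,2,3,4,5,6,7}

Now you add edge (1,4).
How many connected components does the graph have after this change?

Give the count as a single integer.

Initial component count: 1
Add (1,4): endpoints already in same component. Count unchanged: 1.
New component count: 1

Answer: 1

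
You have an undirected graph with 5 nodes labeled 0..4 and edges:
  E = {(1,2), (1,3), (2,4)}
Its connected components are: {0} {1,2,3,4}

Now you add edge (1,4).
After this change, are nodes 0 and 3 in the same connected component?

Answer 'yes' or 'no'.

Initial components: {0} {1,2,3,4}
Adding edge (1,4): both already in same component {1,2,3,4}. No change.
New components: {0} {1,2,3,4}
Are 0 and 3 in the same component? no

Answer: no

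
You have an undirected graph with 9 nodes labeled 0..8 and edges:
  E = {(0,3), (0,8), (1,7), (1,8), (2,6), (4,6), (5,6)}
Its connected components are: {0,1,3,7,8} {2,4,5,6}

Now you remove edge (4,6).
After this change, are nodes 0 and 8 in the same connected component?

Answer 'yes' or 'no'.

Answer: yes

Derivation:
Initial components: {0,1,3,7,8} {2,4,5,6}
Removing edge (4,6): it was a bridge — component count 2 -> 3.
New components: {0,1,3,7,8} {2,5,6} {4}
Are 0 and 8 in the same component? yes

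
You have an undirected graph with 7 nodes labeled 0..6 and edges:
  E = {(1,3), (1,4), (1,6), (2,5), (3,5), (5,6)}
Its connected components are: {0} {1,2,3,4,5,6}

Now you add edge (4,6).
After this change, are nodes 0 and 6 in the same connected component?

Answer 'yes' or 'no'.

Answer: no

Derivation:
Initial components: {0} {1,2,3,4,5,6}
Adding edge (4,6): both already in same component {1,2,3,4,5,6}. No change.
New components: {0} {1,2,3,4,5,6}
Are 0 and 6 in the same component? no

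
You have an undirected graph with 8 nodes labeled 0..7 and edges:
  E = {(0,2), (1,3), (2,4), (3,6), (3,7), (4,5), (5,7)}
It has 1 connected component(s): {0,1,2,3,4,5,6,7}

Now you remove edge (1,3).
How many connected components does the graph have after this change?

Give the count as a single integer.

Initial component count: 1
Remove (1,3): it was a bridge. Count increases: 1 -> 2.
  After removal, components: {0,2,3,4,5,6,7} {1}
New component count: 2

Answer: 2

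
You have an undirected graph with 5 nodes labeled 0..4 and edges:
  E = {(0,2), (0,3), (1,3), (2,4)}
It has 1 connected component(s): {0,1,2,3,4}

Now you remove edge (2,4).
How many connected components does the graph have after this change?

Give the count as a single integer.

Initial component count: 1
Remove (2,4): it was a bridge. Count increases: 1 -> 2.
  After removal, components: {0,1,2,3} {4}
New component count: 2

Answer: 2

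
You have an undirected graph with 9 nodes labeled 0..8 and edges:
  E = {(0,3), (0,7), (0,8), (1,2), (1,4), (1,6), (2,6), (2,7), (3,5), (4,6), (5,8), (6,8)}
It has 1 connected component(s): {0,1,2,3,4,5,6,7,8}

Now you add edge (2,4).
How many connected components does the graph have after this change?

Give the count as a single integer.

Initial component count: 1
Add (2,4): endpoints already in same component. Count unchanged: 1.
New component count: 1

Answer: 1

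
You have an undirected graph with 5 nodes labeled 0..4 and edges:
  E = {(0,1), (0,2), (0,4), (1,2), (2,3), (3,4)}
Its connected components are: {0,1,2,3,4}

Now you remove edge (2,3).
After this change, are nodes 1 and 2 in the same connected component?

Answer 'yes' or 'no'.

Initial components: {0,1,2,3,4}
Removing edge (2,3): not a bridge — component count unchanged at 1.
New components: {0,1,2,3,4}
Are 1 and 2 in the same component? yes

Answer: yes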